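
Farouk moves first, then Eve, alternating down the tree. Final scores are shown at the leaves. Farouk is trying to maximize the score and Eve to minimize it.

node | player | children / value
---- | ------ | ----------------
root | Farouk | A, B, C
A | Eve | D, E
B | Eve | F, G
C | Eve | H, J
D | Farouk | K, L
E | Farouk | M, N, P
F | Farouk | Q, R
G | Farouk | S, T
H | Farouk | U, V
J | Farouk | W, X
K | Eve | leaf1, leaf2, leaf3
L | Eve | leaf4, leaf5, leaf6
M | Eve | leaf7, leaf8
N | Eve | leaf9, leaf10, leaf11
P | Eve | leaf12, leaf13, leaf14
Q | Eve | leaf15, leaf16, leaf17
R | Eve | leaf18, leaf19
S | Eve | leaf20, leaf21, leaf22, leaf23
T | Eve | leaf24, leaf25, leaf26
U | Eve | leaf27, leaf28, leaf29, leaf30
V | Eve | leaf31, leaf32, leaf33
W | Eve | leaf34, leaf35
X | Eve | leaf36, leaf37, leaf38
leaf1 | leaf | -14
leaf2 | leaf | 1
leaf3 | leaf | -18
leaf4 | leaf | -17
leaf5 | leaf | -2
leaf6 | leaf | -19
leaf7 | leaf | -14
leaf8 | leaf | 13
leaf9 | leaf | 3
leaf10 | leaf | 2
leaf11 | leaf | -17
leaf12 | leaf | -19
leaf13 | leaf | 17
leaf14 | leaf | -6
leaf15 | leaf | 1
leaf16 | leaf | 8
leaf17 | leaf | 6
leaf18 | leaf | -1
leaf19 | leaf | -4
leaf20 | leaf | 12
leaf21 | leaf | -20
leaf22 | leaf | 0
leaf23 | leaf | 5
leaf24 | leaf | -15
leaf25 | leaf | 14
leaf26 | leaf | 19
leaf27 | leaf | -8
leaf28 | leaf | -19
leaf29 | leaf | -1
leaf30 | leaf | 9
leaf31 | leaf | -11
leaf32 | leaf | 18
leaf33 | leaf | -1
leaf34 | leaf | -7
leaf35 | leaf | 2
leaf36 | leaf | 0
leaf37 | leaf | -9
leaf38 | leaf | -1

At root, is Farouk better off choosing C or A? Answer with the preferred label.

C

U (Eve): min(-8, -19, -1, 9) = -19
V (Eve): min(-11, 18, -1) = -11
H (Farouk): max(-19, -11) = -11
W (Eve): min(-7, 2) = -7
X (Eve): min(0, -9, -1) = -9
J (Farouk): max(-7, -9) = -7
C (Eve): min(-11, -7) = -11
K (Eve): min(-14, 1, -18) = -18
L (Eve): min(-17, -2, -19) = -19
D (Farouk): max(-18, -19) = -18
M (Eve): min(-14, 13) = -14
N (Eve): min(3, 2, -17) = -17
P (Eve): min(-19, 17, -6) = -19
E (Farouk): max(-14, -17, -19) = -14
A (Eve): min(-18, -14) = -18
Farouk prefers the higher value; C=-11, A=-18. C is better since -11 > -18.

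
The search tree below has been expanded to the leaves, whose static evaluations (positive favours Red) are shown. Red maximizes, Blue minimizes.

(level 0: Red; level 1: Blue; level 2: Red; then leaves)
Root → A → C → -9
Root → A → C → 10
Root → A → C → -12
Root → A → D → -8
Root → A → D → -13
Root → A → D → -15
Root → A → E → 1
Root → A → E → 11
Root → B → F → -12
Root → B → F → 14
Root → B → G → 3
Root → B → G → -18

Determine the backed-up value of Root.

C (Red): max(-9, 10, -12) = 10
D (Red): max(-8, -13, -15) = -8
E (Red): max(1, 11) = 11
A (Blue): min(10, -8, 11) = -8
F (Red): max(-12, 14) = 14
G (Red): max(3, -18) = 3
B (Blue): min(14, 3) = 3
Root (Red): max(-8, 3) = 3

3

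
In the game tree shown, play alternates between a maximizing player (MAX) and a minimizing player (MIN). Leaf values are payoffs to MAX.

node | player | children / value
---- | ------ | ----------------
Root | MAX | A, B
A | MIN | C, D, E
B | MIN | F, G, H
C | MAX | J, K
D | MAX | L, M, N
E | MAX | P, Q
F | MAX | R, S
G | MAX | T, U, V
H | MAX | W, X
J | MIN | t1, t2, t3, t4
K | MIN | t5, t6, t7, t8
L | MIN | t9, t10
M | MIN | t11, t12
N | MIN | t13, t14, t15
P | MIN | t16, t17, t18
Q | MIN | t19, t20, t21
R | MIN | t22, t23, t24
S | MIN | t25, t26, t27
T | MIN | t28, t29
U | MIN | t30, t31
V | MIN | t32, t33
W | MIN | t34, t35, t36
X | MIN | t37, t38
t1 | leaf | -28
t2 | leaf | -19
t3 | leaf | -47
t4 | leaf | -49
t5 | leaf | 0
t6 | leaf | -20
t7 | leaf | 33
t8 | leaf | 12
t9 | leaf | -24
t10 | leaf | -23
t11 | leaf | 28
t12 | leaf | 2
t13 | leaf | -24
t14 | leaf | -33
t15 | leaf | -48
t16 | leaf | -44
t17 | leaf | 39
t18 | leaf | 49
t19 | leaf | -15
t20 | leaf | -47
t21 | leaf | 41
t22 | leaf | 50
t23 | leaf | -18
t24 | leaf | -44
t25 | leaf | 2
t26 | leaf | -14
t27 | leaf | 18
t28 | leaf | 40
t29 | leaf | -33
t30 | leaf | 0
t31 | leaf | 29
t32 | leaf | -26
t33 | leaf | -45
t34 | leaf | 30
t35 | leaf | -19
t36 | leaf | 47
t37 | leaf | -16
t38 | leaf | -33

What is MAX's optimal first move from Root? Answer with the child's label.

J (MIN): min(-28, -19, -47, -49) = -49
K (MIN): min(0, -20, 33, 12) = -20
C (MAX): max(-49, -20) = -20
L (MIN): min(-24, -23) = -24
M (MIN): min(28, 2) = 2
N (MIN): min(-24, -33, -48) = -48
D (MAX): max(-24, 2, -48) = 2
P (MIN): min(-44, 39, 49) = -44
Q (MIN): min(-15, -47, 41) = -47
E (MAX): max(-44, -47) = -44
A (MIN): min(-20, 2, -44) = -44
R (MIN): min(50, -18, -44) = -44
S (MIN): min(2, -14, 18) = -14
F (MAX): max(-44, -14) = -14
T (MIN): min(40, -33) = -33
U (MIN): min(0, 29) = 0
V (MIN): min(-26, -45) = -45
G (MAX): max(-33, 0, -45) = 0
W (MIN): min(30, -19, 47) = -19
X (MIN): min(-16, -33) = -33
H (MAX): max(-19, -33) = -19
B (MIN): min(-14, 0, -19) = -19
Root (MAX): max(-44, -19) = -19
MAX at Root wants the highest of {A=-44, B=-19}, so chooses B.

B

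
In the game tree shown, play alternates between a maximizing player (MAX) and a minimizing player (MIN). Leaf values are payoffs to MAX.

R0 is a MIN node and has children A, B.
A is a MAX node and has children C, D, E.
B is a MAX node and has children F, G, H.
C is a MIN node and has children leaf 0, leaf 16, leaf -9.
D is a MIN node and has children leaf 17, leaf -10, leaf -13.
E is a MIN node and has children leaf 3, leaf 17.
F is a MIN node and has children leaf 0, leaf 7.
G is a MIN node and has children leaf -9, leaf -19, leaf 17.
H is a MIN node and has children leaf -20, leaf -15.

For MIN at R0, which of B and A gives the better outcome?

B

F (MIN): min(0, 7) = 0
G (MIN): min(-9, -19, 17) = -19
H (MIN): min(-20, -15) = -20
B (MAX): max(0, -19, -20) = 0
C (MIN): min(0, 16, -9) = -9
D (MIN): min(17, -10, -13) = -13
E (MIN): min(3, 17) = 3
A (MAX): max(-9, -13, 3) = 3
MIN prefers the lower value; B=0, A=3. B is better since 0 < 3.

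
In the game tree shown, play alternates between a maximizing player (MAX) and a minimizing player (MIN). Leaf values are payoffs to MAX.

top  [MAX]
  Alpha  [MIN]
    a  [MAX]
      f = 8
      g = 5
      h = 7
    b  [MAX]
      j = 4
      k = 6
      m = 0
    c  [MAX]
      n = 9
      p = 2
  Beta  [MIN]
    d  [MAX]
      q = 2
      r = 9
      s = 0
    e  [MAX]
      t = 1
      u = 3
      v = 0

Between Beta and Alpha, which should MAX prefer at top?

d (MAX): max(2, 9, 0) = 9
e (MAX): max(1, 3, 0) = 3
Beta (MIN): min(9, 3) = 3
a (MAX): max(8, 5, 7) = 8
b (MAX): max(4, 6, 0) = 6
c (MAX): max(9, 2) = 9
Alpha (MIN): min(8, 6, 9) = 6
MAX prefers the higher value; Beta=3, Alpha=6. Alpha is better since 6 > 3.

Alpha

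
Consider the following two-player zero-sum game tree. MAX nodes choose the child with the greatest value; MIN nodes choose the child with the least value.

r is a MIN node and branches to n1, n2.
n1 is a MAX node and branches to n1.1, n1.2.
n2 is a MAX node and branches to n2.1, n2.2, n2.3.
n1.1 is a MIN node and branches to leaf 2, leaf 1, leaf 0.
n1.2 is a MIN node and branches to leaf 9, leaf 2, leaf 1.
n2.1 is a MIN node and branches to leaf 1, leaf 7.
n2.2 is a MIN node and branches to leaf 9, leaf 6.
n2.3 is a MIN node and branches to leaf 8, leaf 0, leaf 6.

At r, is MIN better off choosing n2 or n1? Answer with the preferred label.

n1

n2.1 (MIN): min(1, 7) = 1
n2.2 (MIN): min(9, 6) = 6
n2.3 (MIN): min(8, 0, 6) = 0
n2 (MAX): max(1, 6, 0) = 6
n1.1 (MIN): min(2, 1, 0) = 0
n1.2 (MIN): min(9, 2, 1) = 1
n1 (MAX): max(0, 1) = 1
MIN prefers the lower value; n2=6, n1=1. n1 is better since 1 < 6.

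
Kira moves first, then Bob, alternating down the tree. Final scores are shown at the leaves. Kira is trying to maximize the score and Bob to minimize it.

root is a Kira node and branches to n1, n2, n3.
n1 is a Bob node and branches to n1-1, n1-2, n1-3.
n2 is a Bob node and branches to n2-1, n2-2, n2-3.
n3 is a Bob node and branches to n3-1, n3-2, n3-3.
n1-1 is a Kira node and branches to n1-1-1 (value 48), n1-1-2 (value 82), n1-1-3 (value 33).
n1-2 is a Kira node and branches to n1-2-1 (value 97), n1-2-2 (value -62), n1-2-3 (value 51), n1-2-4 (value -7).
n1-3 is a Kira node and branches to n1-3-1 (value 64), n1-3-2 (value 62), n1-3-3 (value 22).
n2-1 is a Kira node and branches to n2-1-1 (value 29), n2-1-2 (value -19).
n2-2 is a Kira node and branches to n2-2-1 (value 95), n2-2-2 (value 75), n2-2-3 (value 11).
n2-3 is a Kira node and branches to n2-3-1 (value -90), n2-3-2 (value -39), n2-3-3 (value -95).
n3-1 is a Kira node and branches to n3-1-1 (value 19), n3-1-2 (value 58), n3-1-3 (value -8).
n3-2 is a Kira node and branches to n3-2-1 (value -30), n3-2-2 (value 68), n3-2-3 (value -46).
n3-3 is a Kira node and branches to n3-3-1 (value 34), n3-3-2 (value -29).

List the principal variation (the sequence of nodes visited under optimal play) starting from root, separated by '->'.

root -> n1 -> n1-3 -> n1-3-1

n1-1 (Kira): max(48, 82, 33) = 82
n1-2 (Kira): max(97, -62, 51, -7) = 97
n1-3 (Kira): max(64, 62, 22) = 64
n1 (Bob): min(82, 97, 64) = 64
n2-1 (Kira): max(29, -19) = 29
n2-2 (Kira): max(95, 75, 11) = 95
n2-3 (Kira): max(-90, -39, -95) = -39
n2 (Bob): min(29, 95, -39) = -39
n3-1 (Kira): max(19, 58, -8) = 58
n3-2 (Kira): max(-30, 68, -46) = 68
n3-3 (Kira): max(34, -29) = 34
n3 (Bob): min(58, 68, 34) = 34
root (Kira): max(64, -39, 34) = 64
At root, Kira picks n1 (highest: 64).
At n1, Bob picks n1-3 (lowest: 64).
At n1-3, Kira picks n1-3-1 (highest: 64).
Terminal value 64.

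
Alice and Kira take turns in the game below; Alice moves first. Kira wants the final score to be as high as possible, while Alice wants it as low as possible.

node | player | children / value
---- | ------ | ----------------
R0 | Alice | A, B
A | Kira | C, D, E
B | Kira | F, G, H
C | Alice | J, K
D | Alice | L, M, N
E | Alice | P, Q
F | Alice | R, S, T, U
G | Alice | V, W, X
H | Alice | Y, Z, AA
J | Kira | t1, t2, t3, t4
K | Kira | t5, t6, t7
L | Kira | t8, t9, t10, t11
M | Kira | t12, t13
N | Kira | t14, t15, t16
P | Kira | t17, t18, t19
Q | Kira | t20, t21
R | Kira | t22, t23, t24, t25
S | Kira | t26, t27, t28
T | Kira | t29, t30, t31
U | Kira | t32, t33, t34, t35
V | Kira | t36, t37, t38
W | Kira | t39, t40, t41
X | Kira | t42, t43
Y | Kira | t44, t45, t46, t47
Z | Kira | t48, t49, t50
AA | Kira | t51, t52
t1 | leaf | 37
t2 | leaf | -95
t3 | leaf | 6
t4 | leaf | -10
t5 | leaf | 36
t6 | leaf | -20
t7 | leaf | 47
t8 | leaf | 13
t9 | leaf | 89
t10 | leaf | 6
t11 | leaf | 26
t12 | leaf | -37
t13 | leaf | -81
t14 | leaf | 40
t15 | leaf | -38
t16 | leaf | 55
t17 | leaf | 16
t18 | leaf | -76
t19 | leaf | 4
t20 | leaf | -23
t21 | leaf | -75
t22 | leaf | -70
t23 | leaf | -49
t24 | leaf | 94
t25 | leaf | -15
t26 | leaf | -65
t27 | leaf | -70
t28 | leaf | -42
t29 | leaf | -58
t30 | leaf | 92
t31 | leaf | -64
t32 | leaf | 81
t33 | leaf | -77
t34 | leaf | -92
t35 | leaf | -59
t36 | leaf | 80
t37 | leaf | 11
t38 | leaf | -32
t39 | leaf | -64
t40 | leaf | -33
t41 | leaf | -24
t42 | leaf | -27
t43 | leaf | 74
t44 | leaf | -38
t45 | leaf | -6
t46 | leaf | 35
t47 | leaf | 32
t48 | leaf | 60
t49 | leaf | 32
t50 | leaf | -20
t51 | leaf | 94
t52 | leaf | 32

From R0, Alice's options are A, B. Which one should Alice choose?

B

J (Kira): max(37, -95, 6, -10) = 37
K (Kira): max(36, -20, 47) = 47
C (Alice): min(37, 47) = 37
L (Kira): max(13, 89, 6, 26) = 89
M (Kira): max(-37, -81) = -37
N (Kira): max(40, -38, 55) = 55
D (Alice): min(89, -37, 55) = -37
P (Kira): max(16, -76, 4) = 16
Q (Kira): max(-23, -75) = -23
E (Alice): min(16, -23) = -23
A (Kira): max(37, -37, -23) = 37
R (Kira): max(-70, -49, 94, -15) = 94
S (Kira): max(-65, -70, -42) = -42
T (Kira): max(-58, 92, -64) = 92
U (Kira): max(81, -77, -92, -59) = 81
F (Alice): min(94, -42, 92, 81) = -42
V (Kira): max(80, 11, -32) = 80
W (Kira): max(-64, -33, -24) = -24
X (Kira): max(-27, 74) = 74
G (Alice): min(80, -24, 74) = -24
Y (Kira): max(-38, -6, 35, 32) = 35
Z (Kira): max(60, 32, -20) = 60
AA (Kira): max(94, 32) = 94
H (Alice): min(35, 60, 94) = 35
B (Kira): max(-42, -24, 35) = 35
R0 (Alice): min(37, 35) = 35
Alice at R0 wants the lowest of {A=37, B=35}, so chooses B.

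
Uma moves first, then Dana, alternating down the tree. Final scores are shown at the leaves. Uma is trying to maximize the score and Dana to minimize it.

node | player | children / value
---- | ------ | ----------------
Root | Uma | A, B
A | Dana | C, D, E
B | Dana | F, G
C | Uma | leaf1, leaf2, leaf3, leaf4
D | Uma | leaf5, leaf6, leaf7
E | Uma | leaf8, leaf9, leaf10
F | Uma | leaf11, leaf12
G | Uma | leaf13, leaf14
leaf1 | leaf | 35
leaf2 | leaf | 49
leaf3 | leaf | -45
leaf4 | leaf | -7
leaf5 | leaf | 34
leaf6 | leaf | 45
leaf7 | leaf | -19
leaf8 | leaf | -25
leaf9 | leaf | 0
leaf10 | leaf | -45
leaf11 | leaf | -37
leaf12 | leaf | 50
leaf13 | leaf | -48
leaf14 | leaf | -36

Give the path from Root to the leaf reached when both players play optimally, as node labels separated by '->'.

Root -> A -> E -> leaf9

C (Uma): max(35, 49, -45, -7) = 49
D (Uma): max(34, 45, -19) = 45
E (Uma): max(-25, 0, -45) = 0
A (Dana): min(49, 45, 0) = 0
F (Uma): max(-37, 50) = 50
G (Uma): max(-48, -36) = -36
B (Dana): min(50, -36) = -36
Root (Uma): max(0, -36) = 0
At Root, Uma picks A (highest: 0).
At A, Dana picks E (lowest: 0).
At E, Uma picks leaf9 (highest: 0).
Terminal value 0.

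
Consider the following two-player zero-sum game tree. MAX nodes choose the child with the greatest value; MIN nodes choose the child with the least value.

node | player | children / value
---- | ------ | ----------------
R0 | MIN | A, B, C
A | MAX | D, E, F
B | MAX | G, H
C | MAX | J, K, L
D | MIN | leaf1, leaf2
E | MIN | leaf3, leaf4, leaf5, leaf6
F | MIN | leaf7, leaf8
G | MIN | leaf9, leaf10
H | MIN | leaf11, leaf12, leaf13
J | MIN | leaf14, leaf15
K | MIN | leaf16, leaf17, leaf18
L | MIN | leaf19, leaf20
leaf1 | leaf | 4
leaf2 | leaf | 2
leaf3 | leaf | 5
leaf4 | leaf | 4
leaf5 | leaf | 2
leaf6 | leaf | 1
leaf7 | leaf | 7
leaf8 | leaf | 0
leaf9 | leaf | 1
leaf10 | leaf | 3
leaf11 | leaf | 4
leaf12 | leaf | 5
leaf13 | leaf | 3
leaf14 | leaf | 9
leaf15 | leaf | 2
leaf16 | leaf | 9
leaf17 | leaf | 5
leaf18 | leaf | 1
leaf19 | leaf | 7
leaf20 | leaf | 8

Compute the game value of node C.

J (MIN): min(9, 2) = 2
K (MIN): min(9, 5, 1) = 1
L (MIN): min(7, 8) = 7
C (MAX): max(2, 1, 7) = 7

7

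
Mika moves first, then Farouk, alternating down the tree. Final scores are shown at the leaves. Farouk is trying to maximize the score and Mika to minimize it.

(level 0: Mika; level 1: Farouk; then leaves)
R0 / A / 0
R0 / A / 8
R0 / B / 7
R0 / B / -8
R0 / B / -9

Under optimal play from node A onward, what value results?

8

A (Farouk): max(0, 8) = 8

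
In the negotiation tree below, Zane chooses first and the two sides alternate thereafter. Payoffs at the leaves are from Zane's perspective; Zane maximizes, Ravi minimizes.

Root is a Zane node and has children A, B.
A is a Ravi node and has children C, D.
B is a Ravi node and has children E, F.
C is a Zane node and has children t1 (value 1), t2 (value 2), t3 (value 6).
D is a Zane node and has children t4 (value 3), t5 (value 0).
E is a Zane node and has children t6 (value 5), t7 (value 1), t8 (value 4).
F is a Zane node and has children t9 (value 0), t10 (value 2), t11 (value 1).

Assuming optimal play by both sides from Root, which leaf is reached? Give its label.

t4

C (Zane): max(1, 2, 6) = 6
D (Zane): max(3, 0) = 3
A (Ravi): min(6, 3) = 3
E (Zane): max(5, 1, 4) = 5
F (Zane): max(0, 2, 1) = 2
B (Ravi): min(5, 2) = 2
Root (Zane): max(3, 2) = 3
At Root, Zane picks A (highest: 3).
At A, Ravi picks D (lowest: 3).
At D, Zane picks t4 (highest: 3).
Terminal value 3.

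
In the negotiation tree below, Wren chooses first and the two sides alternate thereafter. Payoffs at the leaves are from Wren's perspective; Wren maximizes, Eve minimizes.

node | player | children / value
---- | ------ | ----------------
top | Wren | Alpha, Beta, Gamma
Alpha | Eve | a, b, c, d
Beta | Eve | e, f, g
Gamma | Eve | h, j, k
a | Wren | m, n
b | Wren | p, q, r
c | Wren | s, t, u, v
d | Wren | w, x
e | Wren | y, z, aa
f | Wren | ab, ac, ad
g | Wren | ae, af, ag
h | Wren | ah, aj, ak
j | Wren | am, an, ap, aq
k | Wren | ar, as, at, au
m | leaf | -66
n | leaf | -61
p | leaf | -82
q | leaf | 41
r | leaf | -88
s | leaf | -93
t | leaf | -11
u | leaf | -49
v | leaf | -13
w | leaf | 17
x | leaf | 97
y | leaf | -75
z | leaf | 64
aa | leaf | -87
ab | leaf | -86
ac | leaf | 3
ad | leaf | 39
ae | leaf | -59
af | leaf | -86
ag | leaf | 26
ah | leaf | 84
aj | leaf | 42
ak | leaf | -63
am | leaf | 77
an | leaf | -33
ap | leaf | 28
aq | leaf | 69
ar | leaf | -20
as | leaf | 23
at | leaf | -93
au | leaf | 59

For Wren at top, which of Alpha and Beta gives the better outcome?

Beta

a (Wren): max(-66, -61) = -61
b (Wren): max(-82, 41, -88) = 41
c (Wren): max(-93, -11, -49, -13) = -11
d (Wren): max(17, 97) = 97
Alpha (Eve): min(-61, 41, -11, 97) = -61
e (Wren): max(-75, 64, -87) = 64
f (Wren): max(-86, 3, 39) = 39
g (Wren): max(-59, -86, 26) = 26
Beta (Eve): min(64, 39, 26) = 26
Wren prefers the higher value; Alpha=-61, Beta=26. Beta is better since 26 > -61.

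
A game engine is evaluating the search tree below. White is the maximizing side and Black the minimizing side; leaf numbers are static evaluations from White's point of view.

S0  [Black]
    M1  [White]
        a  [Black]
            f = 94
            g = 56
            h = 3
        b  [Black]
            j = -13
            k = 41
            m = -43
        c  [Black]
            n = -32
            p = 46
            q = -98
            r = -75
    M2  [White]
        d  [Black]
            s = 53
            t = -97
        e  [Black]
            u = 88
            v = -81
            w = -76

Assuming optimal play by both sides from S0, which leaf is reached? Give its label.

a (Black): min(94, 56, 3) = 3
b (Black): min(-13, 41, -43) = -43
c (Black): min(-32, 46, -98, -75) = -98
M1 (White): max(3, -43, -98) = 3
d (Black): min(53, -97) = -97
e (Black): min(88, -81, -76) = -81
M2 (White): max(-97, -81) = -81
S0 (Black): min(3, -81) = -81
At S0, Black picks M2 (lowest: -81).
At M2, White picks e (highest: -81).
At e, Black picks v (lowest: -81).
Terminal value -81.

v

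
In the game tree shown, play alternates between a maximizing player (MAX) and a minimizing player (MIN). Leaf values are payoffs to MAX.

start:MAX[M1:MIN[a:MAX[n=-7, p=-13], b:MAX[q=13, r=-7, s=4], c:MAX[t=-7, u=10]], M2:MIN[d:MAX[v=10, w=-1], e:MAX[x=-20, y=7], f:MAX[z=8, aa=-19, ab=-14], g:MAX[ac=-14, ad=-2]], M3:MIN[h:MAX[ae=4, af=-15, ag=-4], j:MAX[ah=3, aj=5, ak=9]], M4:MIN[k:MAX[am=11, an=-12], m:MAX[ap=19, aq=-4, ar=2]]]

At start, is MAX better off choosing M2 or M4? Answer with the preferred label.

d (MAX): max(10, -1) = 10
e (MAX): max(-20, 7) = 7
f (MAX): max(8, -19, -14) = 8
g (MAX): max(-14, -2) = -2
M2 (MIN): min(10, 7, 8, -2) = -2
k (MAX): max(11, -12) = 11
m (MAX): max(19, -4, 2) = 19
M4 (MIN): min(11, 19) = 11
MAX prefers the higher value; M2=-2, M4=11. M4 is better since 11 > -2.

M4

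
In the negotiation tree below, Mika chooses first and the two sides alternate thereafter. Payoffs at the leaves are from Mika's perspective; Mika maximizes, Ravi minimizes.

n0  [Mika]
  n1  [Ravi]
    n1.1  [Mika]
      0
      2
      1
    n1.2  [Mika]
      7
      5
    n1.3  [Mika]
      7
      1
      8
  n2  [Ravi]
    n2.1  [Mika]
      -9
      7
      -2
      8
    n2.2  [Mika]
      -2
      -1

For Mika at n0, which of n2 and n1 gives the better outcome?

n1

n2.1 (Mika): max(-9, 7, -2, 8) = 8
n2.2 (Mika): max(-2, -1) = -1
n2 (Ravi): min(8, -1) = -1
n1.1 (Mika): max(0, 2, 1) = 2
n1.2 (Mika): max(7, 5) = 7
n1.3 (Mika): max(7, 1, 8) = 8
n1 (Ravi): min(2, 7, 8) = 2
Mika prefers the higher value; n2=-1, n1=2. n1 is better since 2 > -1.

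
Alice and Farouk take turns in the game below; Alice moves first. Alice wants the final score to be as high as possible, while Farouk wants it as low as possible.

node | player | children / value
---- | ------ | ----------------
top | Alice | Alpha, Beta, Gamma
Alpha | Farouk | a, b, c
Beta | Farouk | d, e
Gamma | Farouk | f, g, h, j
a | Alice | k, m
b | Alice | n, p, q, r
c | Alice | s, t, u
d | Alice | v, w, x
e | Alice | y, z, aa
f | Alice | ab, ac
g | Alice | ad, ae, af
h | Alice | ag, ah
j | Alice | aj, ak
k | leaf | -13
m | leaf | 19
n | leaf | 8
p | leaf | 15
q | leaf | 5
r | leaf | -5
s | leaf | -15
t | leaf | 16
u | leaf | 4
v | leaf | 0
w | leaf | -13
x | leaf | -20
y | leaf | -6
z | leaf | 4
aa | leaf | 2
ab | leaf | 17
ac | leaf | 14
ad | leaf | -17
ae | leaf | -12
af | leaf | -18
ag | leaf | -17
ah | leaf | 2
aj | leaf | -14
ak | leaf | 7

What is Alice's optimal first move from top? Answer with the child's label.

Alpha

a (Alice): max(-13, 19) = 19
b (Alice): max(8, 15, 5, -5) = 15
c (Alice): max(-15, 16, 4) = 16
Alpha (Farouk): min(19, 15, 16) = 15
d (Alice): max(0, -13, -20) = 0
e (Alice): max(-6, 4, 2) = 4
Beta (Farouk): min(0, 4) = 0
f (Alice): max(17, 14) = 17
g (Alice): max(-17, -12, -18) = -12
h (Alice): max(-17, 2) = 2
j (Alice): max(-14, 7) = 7
Gamma (Farouk): min(17, -12, 2, 7) = -12
top (Alice): max(15, 0, -12) = 15
Alice at top wants the highest of {Alpha=15, Beta=0, Gamma=-12}, so chooses Alpha.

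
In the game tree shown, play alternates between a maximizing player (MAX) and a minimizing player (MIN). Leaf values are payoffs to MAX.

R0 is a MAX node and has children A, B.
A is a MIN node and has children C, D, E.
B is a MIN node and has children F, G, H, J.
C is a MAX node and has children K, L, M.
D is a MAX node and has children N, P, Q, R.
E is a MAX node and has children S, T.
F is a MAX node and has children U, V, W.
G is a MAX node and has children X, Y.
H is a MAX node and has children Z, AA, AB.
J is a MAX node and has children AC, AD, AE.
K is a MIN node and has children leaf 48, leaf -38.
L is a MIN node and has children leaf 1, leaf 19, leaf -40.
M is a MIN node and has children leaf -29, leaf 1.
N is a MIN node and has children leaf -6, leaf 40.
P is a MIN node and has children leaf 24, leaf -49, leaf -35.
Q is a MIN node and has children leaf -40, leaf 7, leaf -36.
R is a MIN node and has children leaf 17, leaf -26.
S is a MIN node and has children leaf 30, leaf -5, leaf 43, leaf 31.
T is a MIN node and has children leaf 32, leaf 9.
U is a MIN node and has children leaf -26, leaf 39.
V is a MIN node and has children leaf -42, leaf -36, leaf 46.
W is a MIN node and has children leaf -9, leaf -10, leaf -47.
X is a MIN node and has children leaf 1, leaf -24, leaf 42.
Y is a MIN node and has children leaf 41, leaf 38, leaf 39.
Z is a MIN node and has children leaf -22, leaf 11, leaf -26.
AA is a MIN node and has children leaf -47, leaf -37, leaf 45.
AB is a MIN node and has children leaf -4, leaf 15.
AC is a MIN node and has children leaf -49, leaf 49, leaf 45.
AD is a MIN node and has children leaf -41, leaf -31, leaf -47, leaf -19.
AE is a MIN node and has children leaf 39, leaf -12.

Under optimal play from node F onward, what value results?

-26

U (MIN): min(-26, 39) = -26
V (MIN): min(-42, -36, 46) = -42
W (MIN): min(-9, -10, -47) = -47
F (MAX): max(-26, -42, -47) = -26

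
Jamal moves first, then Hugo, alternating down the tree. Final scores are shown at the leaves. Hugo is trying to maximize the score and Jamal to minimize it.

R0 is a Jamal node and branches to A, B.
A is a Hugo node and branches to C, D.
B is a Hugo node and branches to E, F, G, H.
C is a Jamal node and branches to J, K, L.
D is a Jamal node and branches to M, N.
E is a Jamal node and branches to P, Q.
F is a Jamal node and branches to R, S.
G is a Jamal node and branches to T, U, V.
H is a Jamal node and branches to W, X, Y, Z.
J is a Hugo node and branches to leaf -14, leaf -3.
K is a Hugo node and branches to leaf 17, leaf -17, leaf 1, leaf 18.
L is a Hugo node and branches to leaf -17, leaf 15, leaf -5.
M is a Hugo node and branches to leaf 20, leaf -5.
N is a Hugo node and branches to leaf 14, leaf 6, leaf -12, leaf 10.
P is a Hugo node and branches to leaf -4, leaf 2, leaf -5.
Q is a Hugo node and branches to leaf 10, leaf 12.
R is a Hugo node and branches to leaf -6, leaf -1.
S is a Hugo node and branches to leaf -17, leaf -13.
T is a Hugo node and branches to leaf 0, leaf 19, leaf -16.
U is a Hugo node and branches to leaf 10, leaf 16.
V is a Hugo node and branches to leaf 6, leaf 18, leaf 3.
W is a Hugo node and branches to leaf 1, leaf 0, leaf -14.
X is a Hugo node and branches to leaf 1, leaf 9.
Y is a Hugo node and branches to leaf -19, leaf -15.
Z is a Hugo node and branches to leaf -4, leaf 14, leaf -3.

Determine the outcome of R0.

J (Hugo): max(-14, -3) = -3
K (Hugo): max(17, -17, 1, 18) = 18
L (Hugo): max(-17, 15, -5) = 15
C (Jamal): min(-3, 18, 15) = -3
M (Hugo): max(20, -5) = 20
N (Hugo): max(14, 6, -12, 10) = 14
D (Jamal): min(20, 14) = 14
A (Hugo): max(-3, 14) = 14
P (Hugo): max(-4, 2, -5) = 2
Q (Hugo): max(10, 12) = 12
E (Jamal): min(2, 12) = 2
R (Hugo): max(-6, -1) = -1
S (Hugo): max(-17, -13) = -13
F (Jamal): min(-1, -13) = -13
T (Hugo): max(0, 19, -16) = 19
U (Hugo): max(10, 16) = 16
V (Hugo): max(6, 18, 3) = 18
G (Jamal): min(19, 16, 18) = 16
W (Hugo): max(1, 0, -14) = 1
X (Hugo): max(1, 9) = 9
Y (Hugo): max(-19, -15) = -15
Z (Hugo): max(-4, 14, -3) = 14
H (Jamal): min(1, 9, -15, 14) = -15
B (Hugo): max(2, -13, 16, -15) = 16
R0 (Jamal): min(14, 16) = 14

14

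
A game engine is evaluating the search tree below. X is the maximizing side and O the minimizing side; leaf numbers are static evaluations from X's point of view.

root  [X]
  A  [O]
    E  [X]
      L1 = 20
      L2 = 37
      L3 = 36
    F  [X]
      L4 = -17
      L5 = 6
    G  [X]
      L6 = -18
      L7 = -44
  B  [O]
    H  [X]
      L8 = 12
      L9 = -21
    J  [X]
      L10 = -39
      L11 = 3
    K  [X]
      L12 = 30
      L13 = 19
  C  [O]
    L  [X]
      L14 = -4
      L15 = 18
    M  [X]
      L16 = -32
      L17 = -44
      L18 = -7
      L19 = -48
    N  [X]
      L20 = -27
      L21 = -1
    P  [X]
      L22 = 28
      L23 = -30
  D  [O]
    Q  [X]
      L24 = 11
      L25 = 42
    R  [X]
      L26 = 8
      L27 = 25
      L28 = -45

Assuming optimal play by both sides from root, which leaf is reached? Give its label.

E (X): max(20, 37, 36) = 37
F (X): max(-17, 6) = 6
G (X): max(-18, -44) = -18
A (O): min(37, 6, -18) = -18
H (X): max(12, -21) = 12
J (X): max(-39, 3) = 3
K (X): max(30, 19) = 30
B (O): min(12, 3, 30) = 3
L (X): max(-4, 18) = 18
M (X): max(-32, -44, -7, -48) = -7
N (X): max(-27, -1) = -1
P (X): max(28, -30) = 28
C (O): min(18, -7, -1, 28) = -7
Q (X): max(11, 42) = 42
R (X): max(8, 25, -45) = 25
D (O): min(42, 25) = 25
root (X): max(-18, 3, -7, 25) = 25
At root, X picks D (highest: 25).
At D, O picks R (lowest: 25).
At R, X picks L27 (highest: 25).
Terminal value 25.

L27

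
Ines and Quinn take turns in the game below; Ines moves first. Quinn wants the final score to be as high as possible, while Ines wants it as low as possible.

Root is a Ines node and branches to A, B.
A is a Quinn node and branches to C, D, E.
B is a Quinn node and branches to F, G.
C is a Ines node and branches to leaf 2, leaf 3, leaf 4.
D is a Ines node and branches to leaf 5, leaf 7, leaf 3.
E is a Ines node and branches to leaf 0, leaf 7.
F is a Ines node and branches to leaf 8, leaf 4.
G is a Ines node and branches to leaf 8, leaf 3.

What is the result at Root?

3

C (Ines): min(2, 3, 4) = 2
D (Ines): min(5, 7, 3) = 3
E (Ines): min(0, 7) = 0
A (Quinn): max(2, 3, 0) = 3
F (Ines): min(8, 4) = 4
G (Ines): min(8, 3) = 3
B (Quinn): max(4, 3) = 4
Root (Ines): min(3, 4) = 3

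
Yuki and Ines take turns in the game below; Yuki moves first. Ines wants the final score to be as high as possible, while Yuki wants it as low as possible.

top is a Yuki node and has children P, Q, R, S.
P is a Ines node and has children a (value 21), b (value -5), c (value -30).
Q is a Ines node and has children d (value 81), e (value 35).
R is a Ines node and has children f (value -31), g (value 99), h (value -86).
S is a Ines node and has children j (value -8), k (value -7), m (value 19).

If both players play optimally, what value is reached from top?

P (Ines): max(21, -5, -30) = 21
Q (Ines): max(81, 35) = 81
R (Ines): max(-31, 99, -86) = 99
S (Ines): max(-8, -7, 19) = 19
top (Yuki): min(21, 81, 99, 19) = 19

19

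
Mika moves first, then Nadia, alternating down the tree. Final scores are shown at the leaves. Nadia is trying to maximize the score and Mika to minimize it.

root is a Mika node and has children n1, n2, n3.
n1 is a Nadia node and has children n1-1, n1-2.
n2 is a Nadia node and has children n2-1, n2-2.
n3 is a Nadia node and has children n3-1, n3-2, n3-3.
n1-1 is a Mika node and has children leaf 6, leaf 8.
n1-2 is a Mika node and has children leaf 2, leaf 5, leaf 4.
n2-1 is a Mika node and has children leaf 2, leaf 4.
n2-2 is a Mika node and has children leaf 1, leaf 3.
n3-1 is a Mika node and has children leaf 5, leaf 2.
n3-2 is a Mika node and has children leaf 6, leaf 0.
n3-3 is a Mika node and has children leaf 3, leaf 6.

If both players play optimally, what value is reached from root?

n1-1 (Mika): min(6, 8) = 6
n1-2 (Mika): min(2, 5, 4) = 2
n1 (Nadia): max(6, 2) = 6
n2-1 (Mika): min(2, 4) = 2
n2-2 (Mika): min(1, 3) = 1
n2 (Nadia): max(2, 1) = 2
n3-1 (Mika): min(5, 2) = 2
n3-2 (Mika): min(6, 0) = 0
n3-3 (Mika): min(3, 6) = 3
n3 (Nadia): max(2, 0, 3) = 3
root (Mika): min(6, 2, 3) = 2

2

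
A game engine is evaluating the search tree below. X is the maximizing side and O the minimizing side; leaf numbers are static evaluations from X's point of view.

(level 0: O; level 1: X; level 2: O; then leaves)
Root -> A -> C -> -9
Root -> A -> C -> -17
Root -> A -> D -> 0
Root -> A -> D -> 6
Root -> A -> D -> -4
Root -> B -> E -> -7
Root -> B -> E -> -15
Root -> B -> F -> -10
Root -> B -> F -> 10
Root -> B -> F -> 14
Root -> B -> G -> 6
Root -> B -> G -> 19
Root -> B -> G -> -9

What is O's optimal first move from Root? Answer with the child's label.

C (O): min(-9, -17) = -17
D (O): min(0, 6, -4) = -4
A (X): max(-17, -4) = -4
E (O): min(-7, -15) = -15
F (O): min(-10, 10, 14) = -10
G (O): min(6, 19, -9) = -9
B (X): max(-15, -10, -9) = -9
Root (O): min(-4, -9) = -9
O at Root wants the lowest of {A=-4, B=-9}, so chooses B.

B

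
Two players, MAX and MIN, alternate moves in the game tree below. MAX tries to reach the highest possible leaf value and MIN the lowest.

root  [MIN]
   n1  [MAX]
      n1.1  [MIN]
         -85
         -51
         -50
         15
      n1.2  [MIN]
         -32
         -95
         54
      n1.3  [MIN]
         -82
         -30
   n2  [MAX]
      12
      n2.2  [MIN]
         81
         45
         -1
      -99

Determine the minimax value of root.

n1.1 (MIN): min(-85, -51, -50, 15) = -85
n1.2 (MIN): min(-32, -95, 54) = -95
n1.3 (MIN): min(-82, -30) = -82
n1 (MAX): max(-85, -95, -82) = -82
n2.2 (MIN): min(81, 45, -1) = -1
n2 (MAX): max(12, -1, -99) = 12
root (MIN): min(-82, 12) = -82

-82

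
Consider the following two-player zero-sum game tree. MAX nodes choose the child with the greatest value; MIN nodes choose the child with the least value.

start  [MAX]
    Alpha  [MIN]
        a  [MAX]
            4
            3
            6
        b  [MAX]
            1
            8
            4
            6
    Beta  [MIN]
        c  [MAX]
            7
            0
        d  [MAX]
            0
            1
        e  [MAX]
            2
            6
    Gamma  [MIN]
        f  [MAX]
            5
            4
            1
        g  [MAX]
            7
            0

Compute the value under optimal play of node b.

b (MAX): max(1, 8, 4, 6) = 8

8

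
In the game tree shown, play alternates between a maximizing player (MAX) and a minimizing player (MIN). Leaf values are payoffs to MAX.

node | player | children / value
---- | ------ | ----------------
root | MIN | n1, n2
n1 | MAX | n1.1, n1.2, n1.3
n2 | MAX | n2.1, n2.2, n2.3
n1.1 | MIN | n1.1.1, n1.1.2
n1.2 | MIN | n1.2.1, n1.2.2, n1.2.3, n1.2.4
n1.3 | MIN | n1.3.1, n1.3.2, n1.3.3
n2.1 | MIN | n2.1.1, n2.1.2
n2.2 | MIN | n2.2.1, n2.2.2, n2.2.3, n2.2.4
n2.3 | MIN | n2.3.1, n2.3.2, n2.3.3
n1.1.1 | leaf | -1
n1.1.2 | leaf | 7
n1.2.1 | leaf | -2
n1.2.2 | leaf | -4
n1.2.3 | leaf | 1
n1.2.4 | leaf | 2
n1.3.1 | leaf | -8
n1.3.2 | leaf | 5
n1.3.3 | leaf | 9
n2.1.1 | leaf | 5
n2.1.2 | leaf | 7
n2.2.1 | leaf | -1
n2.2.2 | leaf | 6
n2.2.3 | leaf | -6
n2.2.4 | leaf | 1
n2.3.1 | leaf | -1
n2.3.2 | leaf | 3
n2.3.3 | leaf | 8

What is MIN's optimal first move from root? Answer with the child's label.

n1

n1.1 (MIN): min(-1, 7) = -1
n1.2 (MIN): min(-2, -4, 1, 2) = -4
n1.3 (MIN): min(-8, 5, 9) = -8
n1 (MAX): max(-1, -4, -8) = -1
n2.1 (MIN): min(5, 7) = 5
n2.2 (MIN): min(-1, 6, -6, 1) = -6
n2.3 (MIN): min(-1, 3, 8) = -1
n2 (MAX): max(5, -6, -1) = 5
root (MIN): min(-1, 5) = -1
MIN at root wants the lowest of {n1=-1, n2=5}, so chooses n1.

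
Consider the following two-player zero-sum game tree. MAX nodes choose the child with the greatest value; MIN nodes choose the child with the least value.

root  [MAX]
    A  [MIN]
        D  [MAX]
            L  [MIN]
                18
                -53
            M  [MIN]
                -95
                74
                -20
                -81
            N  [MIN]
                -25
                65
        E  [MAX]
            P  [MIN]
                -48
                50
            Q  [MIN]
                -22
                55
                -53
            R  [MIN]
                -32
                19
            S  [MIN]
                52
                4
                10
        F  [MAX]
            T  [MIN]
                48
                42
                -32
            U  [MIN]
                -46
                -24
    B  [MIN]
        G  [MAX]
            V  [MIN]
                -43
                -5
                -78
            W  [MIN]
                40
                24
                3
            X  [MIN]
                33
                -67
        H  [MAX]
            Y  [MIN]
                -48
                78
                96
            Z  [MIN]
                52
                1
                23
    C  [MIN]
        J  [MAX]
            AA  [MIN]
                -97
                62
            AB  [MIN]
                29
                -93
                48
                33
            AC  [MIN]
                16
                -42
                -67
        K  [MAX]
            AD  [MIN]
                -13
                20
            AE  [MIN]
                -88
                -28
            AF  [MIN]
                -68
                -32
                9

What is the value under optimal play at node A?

L (MIN): min(18, -53) = -53
M (MIN): min(-95, 74, -20, -81) = -95
N (MIN): min(-25, 65) = -25
D (MAX): max(-53, -95, -25) = -25
P (MIN): min(-48, 50) = -48
Q (MIN): min(-22, 55, -53) = -53
R (MIN): min(-32, 19) = -32
S (MIN): min(52, 4, 10) = 4
E (MAX): max(-48, -53, -32, 4) = 4
T (MIN): min(48, 42, -32) = -32
U (MIN): min(-46, -24) = -46
F (MAX): max(-32, -46) = -32
A (MIN): min(-25, 4, -32) = -32

-32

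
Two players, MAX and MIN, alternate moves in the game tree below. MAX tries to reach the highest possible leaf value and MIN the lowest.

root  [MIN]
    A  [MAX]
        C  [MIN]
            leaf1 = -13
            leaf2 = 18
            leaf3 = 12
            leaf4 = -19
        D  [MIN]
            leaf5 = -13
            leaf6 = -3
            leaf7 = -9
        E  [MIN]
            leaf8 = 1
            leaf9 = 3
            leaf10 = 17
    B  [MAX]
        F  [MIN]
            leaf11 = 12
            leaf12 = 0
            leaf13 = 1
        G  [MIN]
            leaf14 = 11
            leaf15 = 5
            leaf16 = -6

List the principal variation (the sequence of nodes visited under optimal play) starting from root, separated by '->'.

C (MIN): min(-13, 18, 12, -19) = -19
D (MIN): min(-13, -3, -9) = -13
E (MIN): min(1, 3, 17) = 1
A (MAX): max(-19, -13, 1) = 1
F (MIN): min(12, 0, 1) = 0
G (MIN): min(11, 5, -6) = -6
B (MAX): max(0, -6) = 0
root (MIN): min(1, 0) = 0
At root, MIN picks B (lowest: 0).
At B, MAX picks F (highest: 0).
At F, MIN picks leaf12 (lowest: 0).
Terminal value 0.

root -> B -> F -> leaf12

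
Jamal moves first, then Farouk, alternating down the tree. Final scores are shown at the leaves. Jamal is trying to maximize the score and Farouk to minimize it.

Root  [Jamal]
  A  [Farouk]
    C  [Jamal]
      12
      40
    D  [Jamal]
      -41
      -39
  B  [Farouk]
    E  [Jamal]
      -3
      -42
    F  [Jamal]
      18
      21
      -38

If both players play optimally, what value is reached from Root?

C (Jamal): max(12, 40) = 40
D (Jamal): max(-41, -39) = -39
A (Farouk): min(40, -39) = -39
E (Jamal): max(-3, -42) = -3
F (Jamal): max(18, 21, -38) = 21
B (Farouk): min(-3, 21) = -3
Root (Jamal): max(-39, -3) = -3

-3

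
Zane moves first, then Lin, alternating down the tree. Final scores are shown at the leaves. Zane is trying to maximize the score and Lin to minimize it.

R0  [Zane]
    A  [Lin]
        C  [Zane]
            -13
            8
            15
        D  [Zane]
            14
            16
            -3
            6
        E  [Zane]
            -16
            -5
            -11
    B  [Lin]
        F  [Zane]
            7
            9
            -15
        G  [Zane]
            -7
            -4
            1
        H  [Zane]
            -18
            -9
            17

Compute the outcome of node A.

C (Zane): max(-13, 8, 15) = 15
D (Zane): max(14, 16, -3, 6) = 16
E (Zane): max(-16, -5, -11) = -5
A (Lin): min(15, 16, -5) = -5

-5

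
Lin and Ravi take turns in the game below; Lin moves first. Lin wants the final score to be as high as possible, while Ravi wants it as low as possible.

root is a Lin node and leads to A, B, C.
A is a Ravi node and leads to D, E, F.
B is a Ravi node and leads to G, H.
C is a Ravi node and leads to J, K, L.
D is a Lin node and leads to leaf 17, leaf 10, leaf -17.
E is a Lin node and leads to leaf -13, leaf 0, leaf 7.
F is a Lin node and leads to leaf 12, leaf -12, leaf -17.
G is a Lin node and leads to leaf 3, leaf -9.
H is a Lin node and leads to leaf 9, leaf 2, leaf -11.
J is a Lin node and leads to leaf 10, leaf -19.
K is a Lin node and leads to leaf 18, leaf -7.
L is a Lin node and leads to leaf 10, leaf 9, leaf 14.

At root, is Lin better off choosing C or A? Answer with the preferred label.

C

J (Lin): max(10, -19) = 10
K (Lin): max(18, -7) = 18
L (Lin): max(10, 9, 14) = 14
C (Ravi): min(10, 18, 14) = 10
D (Lin): max(17, 10, -17) = 17
E (Lin): max(-13, 0, 7) = 7
F (Lin): max(12, -12, -17) = 12
A (Ravi): min(17, 7, 12) = 7
Lin prefers the higher value; C=10, A=7. C is better since 10 > 7.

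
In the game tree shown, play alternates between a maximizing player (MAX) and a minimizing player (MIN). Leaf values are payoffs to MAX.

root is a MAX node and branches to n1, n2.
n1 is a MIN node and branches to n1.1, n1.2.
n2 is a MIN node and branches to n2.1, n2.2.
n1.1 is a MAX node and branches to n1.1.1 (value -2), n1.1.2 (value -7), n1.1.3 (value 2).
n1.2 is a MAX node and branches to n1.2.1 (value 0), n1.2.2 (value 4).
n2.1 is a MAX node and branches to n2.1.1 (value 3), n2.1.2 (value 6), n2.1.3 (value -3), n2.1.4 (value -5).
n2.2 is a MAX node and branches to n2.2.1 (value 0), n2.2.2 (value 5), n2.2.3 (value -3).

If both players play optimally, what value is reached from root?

n1.1 (MAX): max(-2, -7, 2) = 2
n1.2 (MAX): max(0, 4) = 4
n1 (MIN): min(2, 4) = 2
n2.1 (MAX): max(3, 6, -3, -5) = 6
n2.2 (MAX): max(0, 5, -3) = 5
n2 (MIN): min(6, 5) = 5
root (MAX): max(2, 5) = 5

5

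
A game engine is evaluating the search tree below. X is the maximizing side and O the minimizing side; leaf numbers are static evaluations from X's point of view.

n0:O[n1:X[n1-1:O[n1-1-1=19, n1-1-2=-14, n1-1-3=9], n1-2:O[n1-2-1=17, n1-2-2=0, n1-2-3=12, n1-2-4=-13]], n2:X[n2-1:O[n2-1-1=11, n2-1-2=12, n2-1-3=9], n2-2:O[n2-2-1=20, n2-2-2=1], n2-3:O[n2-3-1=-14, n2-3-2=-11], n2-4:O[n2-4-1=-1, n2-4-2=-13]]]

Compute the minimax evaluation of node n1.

-13

n1-1 (O): min(19, -14, 9) = -14
n1-2 (O): min(17, 0, 12, -13) = -13
n1 (X): max(-14, -13) = -13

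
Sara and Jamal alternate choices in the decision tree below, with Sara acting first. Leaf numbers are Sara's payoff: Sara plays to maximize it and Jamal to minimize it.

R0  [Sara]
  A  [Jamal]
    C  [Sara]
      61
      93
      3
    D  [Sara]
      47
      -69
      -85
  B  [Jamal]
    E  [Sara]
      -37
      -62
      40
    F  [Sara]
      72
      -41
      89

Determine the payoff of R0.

47

C (Sara): max(61, 93, 3) = 93
D (Sara): max(47, -69, -85) = 47
A (Jamal): min(93, 47) = 47
E (Sara): max(-37, -62, 40) = 40
F (Sara): max(72, -41, 89) = 89
B (Jamal): min(40, 89) = 40
R0 (Sara): max(47, 40) = 47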